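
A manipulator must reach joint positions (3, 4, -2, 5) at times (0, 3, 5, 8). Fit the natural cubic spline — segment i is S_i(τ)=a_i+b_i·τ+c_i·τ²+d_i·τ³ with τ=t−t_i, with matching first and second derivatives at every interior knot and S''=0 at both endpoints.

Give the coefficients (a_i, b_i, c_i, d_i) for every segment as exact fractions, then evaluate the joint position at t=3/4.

  seg 0: a=3 b=41/24 c=0 d=-11/72
  seg 1: a=4 b=-29/12 c=-11/8 d=13/24
  seg 2: a=-2 b=-17/12 c=15/8 d=-5/24
S(3/4) = 2159/512

Δ: Δ0=1/3, Δ1=-3, Δ2=7/3
row 1: diag=10, rhs=-20; c'=1/5, d'=-2
row 2: denom=10−2·1/5=48/5; d'=(32−2·-2)/(48/5)=15/4
back: M2=15/4
back: M1=-2−1/5·15/4=-11/4
M: M0=0, M1=-11/4, M2=15/4, M3=0
seg 0: a=3, c=M0/2=0, d=(M1−M0)/(6·3)=-11/72, b=Δ0−h0·(2M0+M1)/6=41/24
seg 1: a=4, c=M1/2=-11/8, d=(M2−M1)/(6·2)=13/24, b=Δ1−h1·(2M1+M2)/6=-29/12
seg 2: a=-2, c=M2/2=15/8, d=(M3−M2)/(6·3)=-5/24, b=Δ2−h2·(2M2+M3)/6=-17/12
t_q=3/4 → seg 0, τ=3/4; S=3+41/24·τ+0·τ²+-11/72·τ³=2159/512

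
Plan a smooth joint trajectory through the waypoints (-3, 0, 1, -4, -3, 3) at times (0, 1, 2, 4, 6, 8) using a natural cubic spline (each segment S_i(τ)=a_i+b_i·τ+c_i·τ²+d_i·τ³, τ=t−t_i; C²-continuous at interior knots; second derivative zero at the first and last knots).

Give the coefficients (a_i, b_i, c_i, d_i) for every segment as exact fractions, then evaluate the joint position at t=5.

  seg 0: a=-3 b=1041/313 c=0 d=-102/313
  seg 1: a=0 b=735/313 c=-306/313 d=-116/313
  seg 2: a=1 b=-225/313 c=-654/313 d=1501/2504
  seg 3: a=-4 b=-1179/626 c=1887/1252 d=-395/2504
  seg 4: a=-3 b=705/313 c=351/626 d=-117/1252
S(5) = -11353/2504

Δ: Δ0=3, Δ1=1, Δ2=-5/2, Δ3=1/2, Δ4=3
row 1: diag=4, rhs=-12; c'=1/4, d'=-3
row 2: denom=6−1·1/4=23/4; d'=(-21−1·-3)/(23/4)=-72/23
row 3: denom=8−2·8/23=168/23; d'=(18−2·-72/23)/(168/23)=93/28
row 4: denom=8−2·23/84=313/42; d'=(15−2·93/28)/(313/42)=351/313
back: M4=351/313
back: M3=93/28−23/84·351/313=1887/626
back: M2=-72/23−8/23·1887/626=-1308/313
back: M1=-3−1/4·-1308/313=-612/313
M: M0=0, M1=-612/313, M2=-1308/313, M3=1887/626, M4=351/313, M5=0
seg 0: a=-3, c=M0/2=0, d=(M1−M0)/(6·1)=-102/313, b=Δ0−h0·(2M0+M1)/6=1041/313
seg 1: a=0, c=M1/2=-306/313, d=(M2−M1)/(6·1)=-116/313, b=Δ1−h1·(2M1+M2)/6=735/313
seg 2: a=1, c=M2/2=-654/313, d=(M3−M2)/(6·2)=1501/2504, b=Δ2−h2·(2M2+M3)/6=-225/313
seg 3: a=-4, c=M3/2=1887/1252, d=(M4−M3)/(6·2)=-395/2504, b=Δ3−h3·(2M3+M4)/6=-1179/626
seg 4: a=-3, c=M4/2=351/626, d=(M5−M4)/(6·2)=-117/1252, b=Δ4−h4·(2M4+M5)/6=705/313
t_q=5 → seg 3, τ=1; S=-4+-1179/626·τ+1887/1252·τ²+-395/2504·τ³=-11353/2504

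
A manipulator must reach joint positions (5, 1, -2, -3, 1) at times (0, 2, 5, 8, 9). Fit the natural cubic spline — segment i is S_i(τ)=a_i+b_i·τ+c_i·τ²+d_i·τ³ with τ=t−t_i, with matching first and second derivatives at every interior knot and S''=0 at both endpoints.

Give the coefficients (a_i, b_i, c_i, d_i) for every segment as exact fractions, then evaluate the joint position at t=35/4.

Δ: Δ0=-2, Δ1=-1, Δ2=-1/3, Δ3=4
row 1: diag=10, rhs=6; c'=3/10, d'=3/5
row 2: denom=12−3·3/10=111/10; d'=(4−3·3/5)/(111/10)=22/111
row 3: denom=8−3·10/37=266/37; d'=(26−3·22/111)/(266/37)=470/133
back: M3=470/133
back: M2=22/111−10/37·470/133=-302/399
back: M1=3/5−3/10·-302/399=110/133
M: M0=0, M1=110/133, M2=-302/399, M3=470/133, M4=0
seg 0: a=5, c=M0/2=0, d=(M1−M0)/(6·2)=55/798, b=Δ0−h0·(2M0+M1)/6=-908/399
seg 1: a=1, c=M1/2=55/133, d=(M2−M1)/(6·3)=-316/3591, b=Δ1−h1·(2M1+M2)/6=-578/399
seg 2: a=-2, c=M2/2=-151/399, d=(M3−M2)/(6·3)=856/3591, b=Δ2−h2·(2M2+M3)/6=-536/399
seg 3: a=-3, c=M3/2=235/133, d=(M4−M3)/(6·1)=-235/399, b=Δ3−h3·(2M3+M4)/6=1126/399
t_q=35/4 → seg 3, τ=3/4; S=-3+1126/399·τ+235/133·τ²+-235/399·τ³=-1175/8512

  seg 0: a=5 b=-908/399 c=0 d=55/798
  seg 1: a=1 b=-578/399 c=55/133 d=-316/3591
  seg 2: a=-2 b=-536/399 c=-151/399 d=856/3591
  seg 3: a=-3 b=1126/399 c=235/133 d=-235/399
S(35/4) = -1175/8512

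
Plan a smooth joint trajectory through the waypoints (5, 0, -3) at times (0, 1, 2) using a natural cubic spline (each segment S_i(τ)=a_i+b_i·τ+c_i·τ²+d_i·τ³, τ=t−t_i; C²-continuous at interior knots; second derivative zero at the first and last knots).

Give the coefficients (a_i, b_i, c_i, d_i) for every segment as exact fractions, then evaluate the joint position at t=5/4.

  seg 0: a=5 b=-11/2 c=0 d=1/2
  seg 1: a=0 b=-4 c=3/2 d=-1/2
S(5/4) = -117/128

Δ: Δ0=-5, Δ1=-3
row 1: diag=4, rhs=12; c'=1/4, d'=3
back: M1=3
M: M0=0, M1=3, M2=0
seg 0: a=5, c=M0/2=0, d=(M1−M0)/(6·1)=1/2, b=Δ0−h0·(2M0+M1)/6=-11/2
seg 1: a=0, c=M1/2=3/2, d=(M2−M1)/(6·1)=-1/2, b=Δ1−h1·(2M1+M2)/6=-4
t_q=5/4 → seg 1, τ=1/4; S=0+-4·τ+3/2·τ²+-1/2·τ³=-117/128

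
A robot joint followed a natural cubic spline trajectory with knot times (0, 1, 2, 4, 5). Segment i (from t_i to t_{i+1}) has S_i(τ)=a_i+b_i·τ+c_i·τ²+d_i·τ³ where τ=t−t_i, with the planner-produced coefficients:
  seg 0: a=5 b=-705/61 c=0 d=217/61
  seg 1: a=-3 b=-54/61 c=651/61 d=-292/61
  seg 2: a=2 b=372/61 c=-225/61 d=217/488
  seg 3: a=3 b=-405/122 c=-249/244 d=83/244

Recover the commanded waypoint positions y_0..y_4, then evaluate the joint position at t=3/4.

y_0 = S_0(0) = a_0 = 5
y_1 = S_1(0) = a_1 = -3
y_2 = S_2(0) = a_2 = 2
y_3 = S_3(0) = a_3 = 3
y_4 = S_3(1) = -1
t_q=3/4 is in segment 0 (τ=3/4); S_0(τ)=-8461/3904

y_0=5 y_1=-3 y_2=2 y_3=3 y_4=-1
S(3/4) = -8461/3904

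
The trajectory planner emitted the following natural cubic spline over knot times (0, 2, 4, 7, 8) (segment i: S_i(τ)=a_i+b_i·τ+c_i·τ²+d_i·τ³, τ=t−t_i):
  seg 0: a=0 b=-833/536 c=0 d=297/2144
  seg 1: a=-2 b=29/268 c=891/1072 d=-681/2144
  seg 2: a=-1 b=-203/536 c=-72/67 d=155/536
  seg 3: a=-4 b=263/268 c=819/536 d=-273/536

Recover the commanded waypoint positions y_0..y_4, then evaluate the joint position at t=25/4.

y_0 = S_0(0) = a_0 = 0
y_1 = S_1(0) = a_1 = -2
y_2 = S_2(0) = a_2 = -1
y_3 = S_3(0) = a_3 = -4
y_4 = S_3(1) = -2
t_q=25/4 is in segment 2 (τ=9/4); S_2(τ)=-137165/34304

y_0=0 y_1=-2 y_2=-1 y_3=-4 y_4=-2
S(25/4) = -137165/34304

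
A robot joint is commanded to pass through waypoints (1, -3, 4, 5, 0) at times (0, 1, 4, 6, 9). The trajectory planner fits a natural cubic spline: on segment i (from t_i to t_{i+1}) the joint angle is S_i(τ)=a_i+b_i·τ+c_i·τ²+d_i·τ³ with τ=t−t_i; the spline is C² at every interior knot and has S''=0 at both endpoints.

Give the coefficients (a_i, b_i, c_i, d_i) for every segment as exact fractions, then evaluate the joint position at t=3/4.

Δ: Δ0=-4, Δ1=7/3, Δ2=1/2, Δ3=-5/3
row 1: diag=8, rhs=38; c'=3/8, d'=19/4
row 2: denom=10−3·3/8=71/8; d'=(-11−3·19/4)/(71/8)=-202/71
row 3: denom=10−2·16/71=678/71; d'=(-13−2·-202/71)/(678/71)=-173/226
back: M3=-173/226
back: M2=-202/71−16/71·-173/226=-302/113
back: M1=19/4−3/8·-302/113=650/113
M: M0=0, M1=650/113, M2=-302/113, M3=-173/226, M4=0
seg 0: a=1, c=M0/2=0, d=(M1−M0)/(6·1)=325/339, b=Δ0−h0·(2M0+M1)/6=-1681/339
seg 1: a=-3, c=M1/2=325/113, d=(M2−M1)/(6·3)=-476/1017, b=Δ1−h1·(2M1+M2)/6=-706/339
seg 2: a=4, c=M2/2=-151/113, d=(M3−M2)/(6·2)=431/2712, b=Δ2−h2·(2M2+M3)/6=860/339
seg 3: a=5, c=M3/2=-173/452, d=(M4−M3)/(6·3)=173/4068, b=Δ3−h3·(2M3+M4)/6=-611/678
t_q=3/4 → seg 0, τ=3/4; S=1+-1681/339·τ+0·τ²+325/339·τ³=-16739/7232

  seg 0: a=1 b=-1681/339 c=0 d=325/339
  seg 1: a=-3 b=-706/339 c=325/113 d=-476/1017
  seg 2: a=4 b=860/339 c=-151/113 d=431/2712
  seg 3: a=5 b=-611/678 c=-173/452 d=173/4068
S(3/4) = -16739/7232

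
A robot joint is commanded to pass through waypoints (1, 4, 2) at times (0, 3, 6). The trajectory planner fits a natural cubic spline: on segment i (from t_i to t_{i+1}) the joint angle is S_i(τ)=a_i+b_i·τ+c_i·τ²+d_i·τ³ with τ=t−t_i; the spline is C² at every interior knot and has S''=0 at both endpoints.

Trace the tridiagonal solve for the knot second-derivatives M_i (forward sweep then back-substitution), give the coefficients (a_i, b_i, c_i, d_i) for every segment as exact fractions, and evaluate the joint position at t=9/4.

  seg 0: a=1 b=17/12 c=0 d=-5/108
  seg 1: a=4 b=1/6 c=-5/12 d=5/108
S(9/4) = 937/256

Δ: Δ0=1, Δ1=-2/3
row 1: diag=12, rhs=-10; c'=1/4, d'=-5/6
back: M1=-5/6
M: M0=0, M1=-5/6, M2=0
seg 0: a=1, c=M0/2=0, d=(M1−M0)/(6·3)=-5/108, b=Δ0−h0·(2M0+M1)/6=17/12
seg 1: a=4, c=M1/2=-5/12, d=(M2−M1)/(6·3)=5/108, b=Δ1−h1·(2M1+M2)/6=1/6
t_q=9/4 → seg 0, τ=9/4; S=1+17/12·τ+0·τ²+-5/108·τ³=937/256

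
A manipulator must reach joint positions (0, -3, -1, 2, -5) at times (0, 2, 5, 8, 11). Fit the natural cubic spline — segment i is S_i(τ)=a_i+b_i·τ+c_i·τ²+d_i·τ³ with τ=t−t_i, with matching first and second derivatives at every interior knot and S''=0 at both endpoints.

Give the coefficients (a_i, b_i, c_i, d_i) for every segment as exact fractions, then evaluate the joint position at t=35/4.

Δ: Δ0=-3/2, Δ1=2/3, Δ2=1, Δ3=-7/3
row 1: diag=10, rhs=13; c'=3/10, d'=13/10
row 2: denom=12−3·3/10=111/10; d'=(2−3·13/10)/(111/10)=-19/111
row 3: denom=12−3·10/37=414/37; d'=(-20−3·-19/111)/(414/37)=-721/414
back: M3=-721/414
back: M2=-19/111−10/37·-721/414=62/207
back: M1=13/10−3/10·62/207=167/138
M: M0=0, M1=167/138, M2=62/207, M3=-721/414, M4=0
seg 0: a=0, c=M0/2=0, d=(M1−M0)/(6·2)=167/1656, b=Δ0−h0·(2M0+M1)/6=-394/207
seg 1: a=-3, c=M1/2=167/276, d=(M2−M1)/(6·3)=-377/7452, b=Δ1−h1·(2M1+M2)/6=-287/414
seg 2: a=-1, c=M2/2=31/207, d=(M3−M2)/(6·3)=-845/7452, b=Δ2−h2·(2M2+M3)/6=1301/828
seg 3: a=2, c=M3/2=-721/828, d=(M4−M3)/(6·3)=721/7452, b=Δ3−h3·(2M3+M4)/6=-245/414
t_q=35/4 → seg 3, τ=3/4; S=2+-245/414·τ+-721/828·τ²+721/7452·τ³=6519/5888

  seg 0: a=0 b=-394/207 c=0 d=167/1656
  seg 1: a=-3 b=-287/414 c=167/276 d=-377/7452
  seg 2: a=-1 b=1301/828 c=31/207 d=-845/7452
  seg 3: a=2 b=-245/414 c=-721/828 d=721/7452
S(35/4) = 6519/5888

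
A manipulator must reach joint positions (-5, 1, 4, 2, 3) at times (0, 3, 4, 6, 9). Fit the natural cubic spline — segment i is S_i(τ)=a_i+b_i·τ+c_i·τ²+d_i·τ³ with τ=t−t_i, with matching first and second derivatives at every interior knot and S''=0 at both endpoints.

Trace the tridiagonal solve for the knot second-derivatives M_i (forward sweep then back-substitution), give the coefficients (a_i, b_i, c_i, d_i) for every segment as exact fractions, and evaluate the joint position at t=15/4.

Δ: Δ0=2, Δ1=3, Δ2=-1, Δ3=1/3
row 1: diag=8, rhs=6; c'=1/8, d'=3/4
row 2: denom=6−1·1/8=47/8; d'=(-24−1·3/4)/(47/8)=-198/47
row 3: denom=10−2·16/47=438/47; d'=(8−2·-198/47)/(438/47)=386/219
back: M3=386/219
back: M2=-198/47−16/47·386/219=-1054/219
back: M1=3/4−1/8·-1054/219=296/219
M: M0=0, M1=296/219, M2=-1054/219, M3=386/219, M4=0
seg 0: a=-5, c=M0/2=0, d=(M1−M0)/(6·3)=148/1971, b=Δ0−h0·(2M0+M1)/6=290/219
seg 1: a=1, c=M1/2=148/219, d=(M2−M1)/(6·1)=-75/73, b=Δ1−h1·(2M1+M2)/6=734/219
seg 2: a=4, c=M2/2=-527/219, d=(M3−M2)/(6·2)=40/73, b=Δ2−h2·(2M2+M3)/6=355/219
seg 3: a=2, c=M3/2=193/219, d=(M4−M3)/(6·3)=-193/1971, b=Δ3−h3·(2M3+M4)/6=-313/219
t_q=15/4 → seg 1, τ=3/4; S=1+734/219·τ+148/219·τ²+-75/73·τ³=16167/4672

  seg 0: a=-5 b=290/219 c=0 d=148/1971
  seg 1: a=1 b=734/219 c=148/219 d=-75/73
  seg 2: a=4 b=355/219 c=-527/219 d=40/73
  seg 3: a=2 b=-313/219 c=193/219 d=-193/1971
S(15/4) = 16167/4672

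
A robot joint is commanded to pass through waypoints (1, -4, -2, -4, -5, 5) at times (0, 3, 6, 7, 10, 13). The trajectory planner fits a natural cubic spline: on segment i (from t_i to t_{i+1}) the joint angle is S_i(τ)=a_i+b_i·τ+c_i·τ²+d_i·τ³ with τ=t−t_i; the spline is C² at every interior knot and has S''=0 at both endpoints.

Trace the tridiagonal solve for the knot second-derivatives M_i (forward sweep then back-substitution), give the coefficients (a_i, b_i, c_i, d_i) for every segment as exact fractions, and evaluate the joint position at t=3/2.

Δ: Δ0=-5/3, Δ1=2/3, Δ2=-2, Δ3=-1/3, Δ4=10/3
row 1: diag=12, rhs=14; c'=1/4, d'=7/6
row 2: denom=8−3·1/4=29/4; d'=(-16−3·7/6)/(29/4)=-78/29
row 3: denom=8−1·4/29=228/29; d'=(10−1·-78/29)/(228/29)=92/57
row 4: denom=12−3·29/76=825/76; d'=(22−3·92/57)/(825/76)=1304/825
back: M4=1304/825
back: M3=92/57−29/76·1304/825=278/275
back: M2=-78/29−4/29·278/275=-778/275
back: M1=7/6−1/4·-778/275=1546/825
M: M0=0, M1=1546/825, M2=-778/275, M3=278/275, M4=1304/825, M5=0
seg 0: a=1, c=M0/2=0, d=(M1−M0)/(6·3)=773/7425, b=Δ0−h0·(2M0+M1)/6=-716/275
seg 1: a=-4, c=M1/2=773/825, d=(M2−M1)/(6·3)=-388/1485, b=Δ1−h1·(2M1+M2)/6=57/275
seg 2: a=-2, c=M2/2=-389/275, d=(M3−M2)/(6·1)=16/25, b=Δ2−h2·(2M2+M3)/6=-337/275
seg 3: a=-4, c=M3/2=139/275, d=(M4−M3)/(6·3)=47/1485, b=Δ3−h3·(2M3+M4)/6=-587/275
seg 4: a=-5, c=M4/2=652/825, d=(M5−M4)/(6·3)=-652/7425, b=Δ4−h4·(2M4+M5)/6=482/275
t_q=3/2 → seg 0, τ=3/2; S=1+-716/275·τ+0·τ²+773/7425·τ³=-5619/2200

  seg 0: a=1 b=-716/275 c=0 d=773/7425
  seg 1: a=-4 b=57/275 c=773/825 d=-388/1485
  seg 2: a=-2 b=-337/275 c=-389/275 d=16/25
  seg 3: a=-4 b=-587/275 c=139/275 d=47/1485
  seg 4: a=-5 b=482/275 c=652/825 d=-652/7425
S(3/2) = -5619/2200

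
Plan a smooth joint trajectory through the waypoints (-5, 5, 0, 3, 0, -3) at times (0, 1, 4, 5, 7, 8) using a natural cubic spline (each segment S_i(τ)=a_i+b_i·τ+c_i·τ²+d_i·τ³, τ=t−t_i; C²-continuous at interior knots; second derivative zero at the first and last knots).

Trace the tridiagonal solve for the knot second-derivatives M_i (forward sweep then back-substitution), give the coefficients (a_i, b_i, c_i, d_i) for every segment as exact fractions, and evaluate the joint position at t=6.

Δ: Δ0=10, Δ1=-5/3, Δ2=3, Δ3=-3/2, Δ4=-3
row 1: diag=8, rhs=-70; c'=3/8, d'=-35/4
row 2: denom=8−3·3/8=55/8; d'=(28−3·-35/4)/(55/8)=434/55
row 3: denom=6−1·8/55=322/55; d'=(-27−1·434/55)/(322/55)=-1919/322
row 4: denom=6−2·55/161=856/161; d'=(-9−2·-1919/322)/(856/161)=235/428
back: M4=235/428
back: M3=-1919/322−55/161·235/428=-2631/428
back: M2=434/55−8/55·-2631/428=940/107
back: M1=-35/4−3/8·940/107=-5155/428
M: M0=0, M1=-5155/428, M2=940/107, M3=-2631/428, M4=235/428, M5=0
seg 0: a=-5, c=M0/2=0, d=(M1−M0)/(6·1)=-5155/2568, b=Δ0−h0·(2M0+M1)/6=30835/2568
seg 1: a=5, c=M1/2=-5155/856, d=(M2−M1)/(6·3)=8915/7704, b=Δ1−h1·(2M1+M2)/6=7685/1284
seg 2: a=0, c=M2/2=470/107, d=(M3−M2)/(6·1)=-6391/2568, b=Δ2−h2·(2M2+M3)/6=2815/2568
seg 3: a=3, c=M3/2=-2631/856, d=(M4−M3)/(6·2)=1433/2568, b=Δ3−h3·(2M3+M4)/6=3101/1284
seg 4: a=0, c=M4/2=235/856, d=(M5−M4)/(6·1)=-235/2568, b=Δ4−h4·(2M4+M5)/6=-4087/1284
t_q=6 → seg 3, τ=1; S=3+3101/1284·τ+-2631/856·τ²+1433/2568·τ³=1241/428

  seg 0: a=-5 b=30835/2568 c=0 d=-5155/2568
  seg 1: a=5 b=7685/1284 c=-5155/856 d=8915/7704
  seg 2: a=0 b=2815/2568 c=470/107 d=-6391/2568
  seg 3: a=3 b=3101/1284 c=-2631/856 d=1433/2568
  seg 4: a=0 b=-4087/1284 c=235/856 d=-235/2568
S(6) = 1241/428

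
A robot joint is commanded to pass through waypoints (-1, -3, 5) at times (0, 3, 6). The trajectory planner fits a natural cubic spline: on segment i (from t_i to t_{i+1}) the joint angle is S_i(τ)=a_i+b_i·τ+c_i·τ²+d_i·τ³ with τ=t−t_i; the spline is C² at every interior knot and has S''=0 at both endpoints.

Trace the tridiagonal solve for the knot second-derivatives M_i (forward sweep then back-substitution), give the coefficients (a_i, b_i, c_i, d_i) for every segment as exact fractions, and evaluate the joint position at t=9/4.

Δ: Δ0=-2/3, Δ1=8/3
row 1: diag=12, rhs=20; c'=1/4, d'=5/3
back: M1=5/3
M: M0=0, M1=5/3, M2=0
seg 0: a=-1, c=M0/2=0, d=(M1−M0)/(6·3)=5/54, b=Δ0−h0·(2M0+M1)/6=-3/2
seg 1: a=-3, c=M1/2=5/6, d=(M2−M1)/(6·3)=-5/54, b=Δ1−h1·(2M1+M2)/6=1
t_q=9/4 → seg 0, τ=9/4; S=-1+-3/2·τ+0·τ²+5/54·τ³=-425/128

  seg 0: a=-1 b=-3/2 c=0 d=5/54
  seg 1: a=-3 b=1 c=5/6 d=-5/54
S(9/4) = -425/128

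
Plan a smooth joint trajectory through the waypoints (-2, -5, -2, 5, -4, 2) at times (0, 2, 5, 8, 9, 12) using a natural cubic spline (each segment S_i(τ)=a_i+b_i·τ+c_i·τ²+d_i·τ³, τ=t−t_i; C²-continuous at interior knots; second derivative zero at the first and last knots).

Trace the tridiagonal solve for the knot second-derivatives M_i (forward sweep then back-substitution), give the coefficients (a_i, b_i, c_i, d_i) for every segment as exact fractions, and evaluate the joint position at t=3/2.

  seg 0: a=-2 b=-6997/4182 c=0 d=181/4182
  seg 1: a=-5 b=-4825/4182 c=181/697 d=5749/37638
  seg 2: a=-2 b=557/123 c=6835/4182 d=-9895/12546
  seg 3: a=5 b=-29107/4182 c=-11425/2091 d=4773/1394
  seg 4: a=-4 b=-15925/2091 c=20107/4182 d=-20107/37638
S(3/2) = -48663/11152

Δ: Δ0=-3/2, Δ1=1, Δ2=7/3, Δ3=-9, Δ4=2
row 1: diag=10, rhs=15; c'=3/10, d'=3/2
row 2: denom=12−3·3/10=111/10; d'=(8−3·3/2)/(111/10)=35/111
row 3: denom=8−3·10/37=266/37; d'=(-68−3·35/111)/(266/37)=-2551/266
row 4: denom=8−1·37/266=2091/266; d'=(66−1·-2551/266)/(2091/266)=20107/2091
back: M4=20107/2091
back: M3=-2551/266−37/266·20107/2091=-22850/2091
back: M2=35/111−10/37·-22850/2091=6835/2091
back: M1=3/2−3/10·6835/2091=362/697
M: M0=0, M1=362/697, M2=6835/2091, M3=-22850/2091, M4=20107/2091, M5=0
seg 0: a=-2, c=M0/2=0, d=(M1−M0)/(6·2)=181/4182, b=Δ0−h0·(2M0+M1)/6=-6997/4182
seg 1: a=-5, c=M1/2=181/697, d=(M2−M1)/(6·3)=5749/37638, b=Δ1−h1·(2M1+M2)/6=-4825/4182
seg 2: a=-2, c=M2/2=6835/4182, d=(M3−M2)/(6·3)=-9895/12546, b=Δ2−h2·(2M2+M3)/6=557/123
seg 3: a=5, c=M3/2=-11425/2091, d=(M4−M3)/(6·1)=4773/1394, b=Δ3−h3·(2M3+M4)/6=-29107/4182
seg 4: a=-4, c=M4/2=20107/4182, d=(M5−M4)/(6·3)=-20107/37638, b=Δ4−h4·(2M4+M5)/6=-15925/2091
t_q=3/2 → seg 0, τ=3/2; S=-2+-6997/4182·τ+0·τ²+181/4182·τ³=-48663/11152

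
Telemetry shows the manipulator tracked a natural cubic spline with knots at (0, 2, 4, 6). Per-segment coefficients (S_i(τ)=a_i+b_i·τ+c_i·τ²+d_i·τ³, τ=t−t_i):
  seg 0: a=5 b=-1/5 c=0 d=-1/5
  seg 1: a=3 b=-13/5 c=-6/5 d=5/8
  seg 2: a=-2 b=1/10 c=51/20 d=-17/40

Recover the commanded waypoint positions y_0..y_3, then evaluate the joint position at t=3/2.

y_0=5 y_1=3 y_2=-2 y_3=5
S(3/2) = 161/40

y_0 = S_0(0) = a_0 = 5
y_1 = S_1(0) = a_1 = 3
y_2 = S_2(0) = a_2 = -2
y_3 = S_2(2) = 5
t_q=3/2 is in segment 0 (τ=3/2); S_0(τ)=161/40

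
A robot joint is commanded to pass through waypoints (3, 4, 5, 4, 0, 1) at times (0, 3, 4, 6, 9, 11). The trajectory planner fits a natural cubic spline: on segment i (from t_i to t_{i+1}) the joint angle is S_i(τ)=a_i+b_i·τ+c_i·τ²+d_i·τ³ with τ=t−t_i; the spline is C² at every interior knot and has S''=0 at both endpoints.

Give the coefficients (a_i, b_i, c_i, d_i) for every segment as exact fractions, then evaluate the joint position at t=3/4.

Δ: Δ0=1/3, Δ1=1, Δ2=-1/2, Δ3=-4/3, Δ4=1/2
row 1: diag=8, rhs=4; c'=1/8, d'=1/2
row 2: denom=6−1·1/8=47/8; d'=(-9−1·1/2)/(47/8)=-76/47
row 3: denom=10−2·16/47=438/47; d'=(-5−2·-76/47)/(438/47)=-83/438
row 4: denom=10−3·47/146=1319/146; d'=(11−3·-83/438)/(1319/146)=1689/1319
back: M4=1689/1319
back: M3=-83/438−47/146·1689/1319=-2381/3957
back: M2=-76/47−16/47·-2381/3957=-5588/3957
back: M1=1/2−1/8·-5588/3957=2677/3957
M: M0=0, M1=2677/3957, M2=-5588/3957, M3=-2381/3957, M4=1689/1319, M5=0
seg 0: a=3, c=M0/2=0, d=(M1−M0)/(6·3)=2677/71226, b=Δ0−h0·(2M0+M1)/6=-13/2638
seg 1: a=4, c=M1/2=2677/7914, d=(M2−M1)/(6·1)=-2755/7914, b=Δ1−h1·(2M1+M2)/6=1332/1319
seg 2: a=5, c=M2/2=-2794/3957, d=(M3−M2)/(6·2)=1069/15828, b=Δ2−h2·(2M2+M3)/6=5081/7914
seg 3: a=4, c=M3/2=-2381/7914, d=(M4−M3)/(6·3)=3724/35613, b=Δ3−h3·(2M3+M4)/6=-3619/2638
seg 4: a=0, c=M4/2=1689/2638, d=(M5−M4)/(6·2)=-563/5276, b=Δ4−h4·(2M4+M5)/6=-933/2638
t_q=3/4 → seg 0, τ=3/4; S=3+-13/2638·τ+0·τ²+2677/71226·τ³=508549/168832

  seg 0: a=3 b=-13/2638 c=0 d=2677/71226
  seg 1: a=4 b=1332/1319 c=2677/7914 d=-2755/7914
  seg 2: a=5 b=5081/7914 c=-2794/3957 d=1069/15828
  seg 3: a=4 b=-3619/2638 c=-2381/7914 d=3724/35613
  seg 4: a=0 b=-933/2638 c=1689/2638 d=-563/5276
S(3/4) = 508549/168832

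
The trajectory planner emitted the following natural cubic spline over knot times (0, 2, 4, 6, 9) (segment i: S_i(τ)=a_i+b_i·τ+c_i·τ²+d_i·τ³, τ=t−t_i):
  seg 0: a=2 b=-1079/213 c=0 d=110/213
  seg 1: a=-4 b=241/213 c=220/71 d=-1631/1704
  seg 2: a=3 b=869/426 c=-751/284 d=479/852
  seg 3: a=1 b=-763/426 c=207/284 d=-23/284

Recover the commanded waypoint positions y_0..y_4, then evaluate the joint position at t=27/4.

y_0=2 y_1=-4 y_2=3 y_3=1 y_4=0
S(27/4) = 591/18176

y_0 = S_0(0) = a_0 = 2
y_1 = S_1(0) = a_1 = -4
y_2 = S_2(0) = a_2 = 3
y_3 = S_3(0) = a_3 = 1
y_4 = S_3(3) = 0
t_q=27/4 is in segment 3 (τ=3/4); S_3(τ)=591/18176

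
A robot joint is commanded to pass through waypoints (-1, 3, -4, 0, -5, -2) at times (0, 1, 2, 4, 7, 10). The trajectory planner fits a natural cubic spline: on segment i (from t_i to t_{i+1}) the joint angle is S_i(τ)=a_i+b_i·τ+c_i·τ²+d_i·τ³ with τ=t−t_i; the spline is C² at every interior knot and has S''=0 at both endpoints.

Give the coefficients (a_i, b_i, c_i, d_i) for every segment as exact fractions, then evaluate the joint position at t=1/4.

Δ: Δ0=4, Δ1=-7, Δ2=2, Δ3=-5/3, Δ4=1
row 1: diag=4, rhs=-66; c'=1/4, d'=-33/2
row 2: denom=6−1·1/4=23/4; d'=(54−1·-33/2)/(23/4)=282/23
row 3: denom=10−2·8/23=214/23; d'=(-22−2·282/23)/(214/23)=-5
row 4: denom=12−3·69/214=2361/214; d'=(16−3·-5)/(2361/214)=6634/2361
back: M4=6634/2361
back: M3=-5−69/214·6634/2361=-4648/787
back: M2=282/23−8/23·-4648/787=11266/787
back: M1=-33/2−1/4·11266/787=-15802/787
M: M0=0, M1=-15802/787, M2=11266/787, M3=-4648/787, M4=6634/2361, M5=0
seg 0: a=-1, c=M0/2=0, d=(M1−M0)/(6·1)=-7901/2361, b=Δ0−h0·(2M0+M1)/6=17345/2361
seg 1: a=3, c=M1/2=-7901/787, d=(M2−M1)/(6·1)=13534/2361, b=Δ1−h1·(2M1+M2)/6=-6358/2361
seg 2: a=-4, c=M2/2=5633/787, d=(M3−M2)/(6·2)=-7957/4722, b=Δ2−h2·(2M2+M3)/6=-13162/2361
seg 3: a=0, c=M3/2=-2324/787, d=(M4−M3)/(6·3)=10289/21249, b=Δ3−h3·(2M3+M4)/6=6692/2361
seg 4: a=-5, c=M4/2=3317/2361, d=(M5−M4)/(6·3)=-3317/21249, b=Δ4−h4·(2M4+M5)/6=-4273/2361
t_q=1/4 → seg 0, τ=1/4; S=-1+17345/2361·τ+0·τ²+-7901/2361·τ³=39505/50368

  seg 0: a=-1 b=17345/2361 c=0 d=-7901/2361
  seg 1: a=3 b=-6358/2361 c=-7901/787 d=13534/2361
  seg 2: a=-4 b=-13162/2361 c=5633/787 d=-7957/4722
  seg 3: a=0 b=6692/2361 c=-2324/787 d=10289/21249
  seg 4: a=-5 b=-4273/2361 c=3317/2361 d=-3317/21249
S(1/4) = 39505/50368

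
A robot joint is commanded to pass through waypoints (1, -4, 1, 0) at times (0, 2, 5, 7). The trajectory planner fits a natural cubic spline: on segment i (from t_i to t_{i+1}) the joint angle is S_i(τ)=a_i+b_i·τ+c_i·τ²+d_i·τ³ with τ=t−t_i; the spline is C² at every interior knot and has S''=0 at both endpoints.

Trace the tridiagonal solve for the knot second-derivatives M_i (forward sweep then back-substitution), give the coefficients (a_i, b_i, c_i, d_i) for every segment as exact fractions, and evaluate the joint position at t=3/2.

Δ: Δ0=-5/2, Δ1=5/3, Δ2=-1/2
row 1: diag=10, rhs=25; c'=3/10, d'=5/2
row 2: denom=10−3·3/10=91/10; d'=(-13−3·5/2)/(91/10)=-205/91
back: M2=-205/91
back: M1=5/2−3/10·-205/91=289/91
M: M0=0, M1=289/91, M2=-205/91, M3=0
seg 0: a=1, c=M0/2=0, d=(M1−M0)/(6·2)=289/1092, b=Δ0−h0·(2M0+M1)/6=-1943/546
seg 1: a=-4, c=M1/2=289/182, d=(M2−M1)/(6·3)=-19/63, b=Δ1−h1·(2M1+M2)/6=-209/546
seg 2: a=1, c=M2/2=-205/182, d=(M3−M2)/(6·2)=205/1092, b=Δ2−h2·(2M2+M3)/6=547/546
t_q=3/2 → seg 0, τ=3/2; S=1+-1943/546·τ+0·τ²+289/1092·τ³=-1433/416

  seg 0: a=1 b=-1943/546 c=0 d=289/1092
  seg 1: a=-4 b=-209/546 c=289/182 d=-19/63
  seg 2: a=1 b=547/546 c=-205/182 d=205/1092
S(3/2) = -1433/416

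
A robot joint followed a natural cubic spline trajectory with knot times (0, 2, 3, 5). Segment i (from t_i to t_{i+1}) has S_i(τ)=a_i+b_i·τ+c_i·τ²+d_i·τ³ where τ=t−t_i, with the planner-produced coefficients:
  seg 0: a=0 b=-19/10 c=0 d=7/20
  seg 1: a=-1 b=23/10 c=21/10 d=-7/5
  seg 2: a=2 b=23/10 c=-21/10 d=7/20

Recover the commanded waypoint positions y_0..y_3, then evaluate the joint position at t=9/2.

y_0=0 y_1=-1 y_2=2 y_3=1
S(9/2) = 61/32

y_0 = S_0(0) = a_0 = 0
y_1 = S_1(0) = a_1 = -1
y_2 = S_2(0) = a_2 = 2
y_3 = S_2(2) = 1
t_q=9/2 is in segment 2 (τ=3/2); S_2(τ)=61/32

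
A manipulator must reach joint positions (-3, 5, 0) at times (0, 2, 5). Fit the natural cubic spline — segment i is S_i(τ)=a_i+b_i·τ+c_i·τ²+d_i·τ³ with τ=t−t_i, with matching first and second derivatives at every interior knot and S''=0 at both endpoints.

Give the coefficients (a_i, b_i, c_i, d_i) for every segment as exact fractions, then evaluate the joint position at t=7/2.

Δ: Δ0=4, Δ1=-5/3
row 1: diag=10, rhs=-34; c'=3/10, d'=-17/5
back: M1=-17/5
M: M0=0, M1=-17/5, M2=0
seg 0: a=-3, c=M0/2=0, d=(M1−M0)/(6·2)=-17/60, b=Δ0−h0·(2M0+M1)/6=77/15
seg 1: a=5, c=M1/2=-17/10, d=(M2−M1)/(6·3)=17/90, b=Δ1−h1·(2M1+M2)/6=26/15
t_q=7/2 → seg 1, τ=3/2; S=5+26/15·τ+-17/10·τ²+17/90·τ³=353/80

  seg 0: a=-3 b=77/15 c=0 d=-17/60
  seg 1: a=5 b=26/15 c=-17/10 d=17/90
S(7/2) = 353/80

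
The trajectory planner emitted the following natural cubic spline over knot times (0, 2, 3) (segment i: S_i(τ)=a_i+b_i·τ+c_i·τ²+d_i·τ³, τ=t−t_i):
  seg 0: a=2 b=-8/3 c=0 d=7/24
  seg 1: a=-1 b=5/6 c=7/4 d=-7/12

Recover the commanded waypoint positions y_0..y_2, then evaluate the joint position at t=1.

y_0 = S_0(0) = a_0 = 2
y_1 = S_1(0) = a_1 = -1
y_2 = S_1(1) = 1
t_q=1 is in segment 0 (τ=1); S_0(τ)=-3/8

y_0=2 y_1=-1 y_2=1
S(1) = -3/8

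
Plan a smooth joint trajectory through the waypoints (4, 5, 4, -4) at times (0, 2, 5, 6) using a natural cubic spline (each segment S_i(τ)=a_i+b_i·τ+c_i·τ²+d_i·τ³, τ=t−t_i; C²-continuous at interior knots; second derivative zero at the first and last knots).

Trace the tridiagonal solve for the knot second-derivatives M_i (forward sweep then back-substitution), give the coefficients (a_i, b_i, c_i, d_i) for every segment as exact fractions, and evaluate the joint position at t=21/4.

  seg 0: a=4 b=17/426 c=0 d=49/426
  seg 1: a=5 b=605/426 c=49/71 d=-181/426
  seg 2: a=4 b=-1259/213 c=-445/142 d=445/426
S(21/4) = 21291/9088

Δ: Δ0=1/2, Δ1=-1/3, Δ2=-8
row 1: diag=10, rhs=-5; c'=3/10, d'=-1/2
row 2: denom=8−3·3/10=71/10; d'=(-46−3·-1/2)/(71/10)=-445/71
back: M2=-445/71
back: M1=-1/2−3/10·-445/71=98/71
M: M0=0, M1=98/71, M2=-445/71, M3=0
seg 0: a=4, c=M0/2=0, d=(M1−M0)/(6·2)=49/426, b=Δ0−h0·(2M0+M1)/6=17/426
seg 1: a=5, c=M1/2=49/71, d=(M2−M1)/(6·3)=-181/426, b=Δ1−h1·(2M1+M2)/6=605/426
seg 2: a=4, c=M2/2=-445/142, d=(M3−M2)/(6·1)=445/426, b=Δ2−h2·(2M2+M3)/6=-1259/213
t_q=21/4 → seg 2, τ=1/4; S=4+-1259/213·τ+-445/142·τ²+445/426·τ³=21291/9088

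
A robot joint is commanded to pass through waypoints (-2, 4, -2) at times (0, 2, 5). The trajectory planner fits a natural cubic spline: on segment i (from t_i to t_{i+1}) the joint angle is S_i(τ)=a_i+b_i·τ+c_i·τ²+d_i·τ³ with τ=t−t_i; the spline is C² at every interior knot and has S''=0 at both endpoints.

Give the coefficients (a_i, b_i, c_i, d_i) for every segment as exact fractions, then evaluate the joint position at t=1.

  seg 0: a=-2 b=4 c=0 d=-1/4
  seg 1: a=4 b=1 c=-3/2 d=1/6
S(1) = 7/4

Δ: Δ0=3, Δ1=-2
row 1: diag=10, rhs=-30; c'=3/10, d'=-3
back: M1=-3
M: M0=0, M1=-3, M2=0
seg 0: a=-2, c=M0/2=0, d=(M1−M0)/(6·2)=-1/4, b=Δ0−h0·(2M0+M1)/6=4
seg 1: a=4, c=M1/2=-3/2, d=(M2−M1)/(6·3)=1/6, b=Δ1−h1·(2M1+M2)/6=1
t_q=1 → seg 0, τ=1; S=-2+4·τ+0·τ²+-1/4·τ³=7/4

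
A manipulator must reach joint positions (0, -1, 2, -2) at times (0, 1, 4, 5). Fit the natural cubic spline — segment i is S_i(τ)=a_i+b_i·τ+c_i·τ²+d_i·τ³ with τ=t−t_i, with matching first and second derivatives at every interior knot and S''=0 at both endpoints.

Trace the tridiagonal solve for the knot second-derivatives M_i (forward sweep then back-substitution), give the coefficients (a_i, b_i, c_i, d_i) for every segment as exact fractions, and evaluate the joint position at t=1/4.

Δ: Δ0=-1, Δ1=1, Δ2=-4
row 1: diag=8, rhs=12; c'=3/8, d'=3/2
row 2: denom=8−3·3/8=55/8; d'=(-30−3·3/2)/(55/8)=-276/55
back: M2=-276/55
back: M1=3/2−3/8·-276/55=186/55
M: M0=0, M1=186/55, M2=-276/55, M3=0
seg 0: a=0, c=M0/2=0, d=(M1−M0)/(6·1)=31/55, b=Δ0−h0·(2M0+M1)/6=-86/55
seg 1: a=-1, c=M1/2=93/55, d=(M2−M1)/(6·3)=-7/15, b=Δ1−h1·(2M1+M2)/6=7/55
seg 2: a=2, c=M2/2=-138/55, d=(M3−M2)/(6·1)=46/55, b=Δ2−h2·(2M2+M3)/6=-128/55
t_q=1/4 → seg 0, τ=1/4; S=0+-86/55·τ+0·τ²+31/55·τ³=-269/704

  seg 0: a=0 b=-86/55 c=0 d=31/55
  seg 1: a=-1 b=7/55 c=93/55 d=-7/15
  seg 2: a=2 b=-128/55 c=-138/55 d=46/55
S(1/4) = -269/704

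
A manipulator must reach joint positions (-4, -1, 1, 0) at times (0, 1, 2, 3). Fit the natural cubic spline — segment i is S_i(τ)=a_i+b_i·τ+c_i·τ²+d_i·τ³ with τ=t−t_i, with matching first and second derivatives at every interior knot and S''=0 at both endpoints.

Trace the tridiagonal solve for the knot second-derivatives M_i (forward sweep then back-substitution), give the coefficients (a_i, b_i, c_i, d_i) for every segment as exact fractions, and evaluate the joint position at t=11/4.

  seg 0: a=-4 b=46/15 c=0 d=-1/15
  seg 1: a=-1 b=43/15 c=-1/5 d=-2/3
  seg 2: a=1 b=7/15 c=-11/5 d=11/15
S(11/4) = 27/64

Δ: Δ0=3, Δ1=2, Δ2=-1
row 1: diag=4, rhs=-6; c'=1/4, d'=-3/2
row 2: denom=4−1·1/4=15/4; d'=(-18−1·-3/2)/(15/4)=-22/5
back: M2=-22/5
back: M1=-3/2−1/4·-22/5=-2/5
M: M0=0, M1=-2/5, M2=-22/5, M3=0
seg 0: a=-4, c=M0/2=0, d=(M1−M0)/(6·1)=-1/15, b=Δ0−h0·(2M0+M1)/6=46/15
seg 1: a=-1, c=M1/2=-1/5, d=(M2−M1)/(6·1)=-2/3, b=Δ1−h1·(2M1+M2)/6=43/15
seg 2: a=1, c=M2/2=-11/5, d=(M3−M2)/(6·1)=11/15, b=Δ2−h2·(2M2+M3)/6=7/15
t_q=11/4 → seg 2, τ=3/4; S=1+7/15·τ+-11/5·τ²+11/15·τ³=27/64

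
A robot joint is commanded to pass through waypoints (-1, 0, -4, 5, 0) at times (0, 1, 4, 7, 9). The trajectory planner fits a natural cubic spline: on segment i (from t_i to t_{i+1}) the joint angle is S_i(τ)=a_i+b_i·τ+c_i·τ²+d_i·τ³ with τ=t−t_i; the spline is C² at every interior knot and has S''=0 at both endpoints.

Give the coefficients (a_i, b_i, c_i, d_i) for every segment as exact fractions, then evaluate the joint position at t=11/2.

  seg 0: a=-1 b=2473/1596 c=0 d=-877/1596
  seg 1: a=0 b=-79/798 c=-877/532 d=5923/14364
  seg 2: a=-4 b=1825/1596 c=823/399 d=-6913/14364
  seg 3: a=5 b=419/798 c=-1207/532 d=1207/3192
S(11/2) = 445/608

Δ: Δ0=1, Δ1=-4/3, Δ2=3, Δ3=-5/2
row 1: diag=8, rhs=-14; c'=3/8, d'=-7/4
row 2: denom=12−3·3/8=87/8; d'=(26−3·-7/4)/(87/8)=250/87
row 3: denom=10−3·8/29=266/29; d'=(-33−3·250/87)/(266/29)=-1207/266
back: M3=-1207/266
back: M2=250/87−8/29·-1207/266=1646/399
back: M1=-7/4−3/8·1646/399=-877/266
M: M0=0, M1=-877/266, M2=1646/399, M3=-1207/266, M4=0
seg 0: a=-1, c=M0/2=0, d=(M1−M0)/(6·1)=-877/1596, b=Δ0−h0·(2M0+M1)/6=2473/1596
seg 1: a=0, c=M1/2=-877/532, d=(M2−M1)/(6·3)=5923/14364, b=Δ1−h1·(2M1+M2)/6=-79/798
seg 2: a=-4, c=M2/2=823/399, d=(M3−M2)/(6·3)=-6913/14364, b=Δ2−h2·(2M2+M3)/6=1825/1596
seg 3: a=5, c=M3/2=-1207/532, d=(M4−M3)/(6·2)=1207/3192, b=Δ3−h3·(2M3+M4)/6=419/798
t_q=11/2 → seg 2, τ=3/2; S=-4+1825/1596·τ+823/399·τ²+-6913/14364·τ³=445/608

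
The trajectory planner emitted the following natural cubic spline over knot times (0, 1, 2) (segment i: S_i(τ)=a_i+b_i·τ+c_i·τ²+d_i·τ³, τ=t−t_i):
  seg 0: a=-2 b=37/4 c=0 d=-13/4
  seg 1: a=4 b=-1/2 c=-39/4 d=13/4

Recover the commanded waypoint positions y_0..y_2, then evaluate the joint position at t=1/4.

y_0=-2 y_1=4 y_2=-3
S(1/4) = 67/256

y_0 = S_0(0) = a_0 = -2
y_1 = S_1(0) = a_1 = 4
y_2 = S_1(1) = -3
t_q=1/4 is in segment 0 (τ=1/4); S_0(τ)=67/256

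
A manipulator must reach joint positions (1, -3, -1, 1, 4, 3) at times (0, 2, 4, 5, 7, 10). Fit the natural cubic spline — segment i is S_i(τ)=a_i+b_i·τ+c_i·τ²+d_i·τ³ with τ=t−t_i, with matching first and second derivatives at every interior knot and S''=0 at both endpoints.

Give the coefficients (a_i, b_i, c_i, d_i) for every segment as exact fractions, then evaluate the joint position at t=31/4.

  seg 0: a=1 b=-4871/1788 c=0 d=1295/7152
  seg 1: a=-3 b=-493/894 c=1295/1192 d=-1111/7152
  seg 2: a=-1 b=3451/1788 c=23/149 d=-151/1788
  seg 3: a=1 b=1775/894 c=-59/596 d=-257/3576
  seg 4: a=4 b=325/447 c=-79/149 d=79/1341
S(31/4) = 40737/9536

Δ: Δ0=-2, Δ1=1, Δ2=2, Δ3=3/2, Δ4=-1/3
row 1: diag=8, rhs=18; c'=1/4, d'=9/4
row 2: denom=6−2·1/4=11/2; d'=(6−2·9/4)/(11/2)=3/11
row 3: denom=6−1·2/11=64/11; d'=(-3−1·3/11)/(64/11)=-9/16
row 4: denom=10−2·11/32=149/16; d'=(-11−2·-9/16)/(149/16)=-158/149
back: M4=-158/149
back: M3=-9/16−11/32·-158/149=-59/298
back: M2=3/11−2/11·-59/298=46/149
back: M1=9/4−1/4·46/149=1295/596
M: M0=0, M1=1295/596, M2=46/149, M3=-59/298, M4=-158/149, M5=0
seg 0: a=1, c=M0/2=0, d=(M1−M0)/(6·2)=1295/7152, b=Δ0−h0·(2M0+M1)/6=-4871/1788
seg 1: a=-3, c=M1/2=1295/1192, d=(M2−M1)/(6·2)=-1111/7152, b=Δ1−h1·(2M1+M2)/6=-493/894
seg 2: a=-1, c=M2/2=23/149, d=(M3−M2)/(6·1)=-151/1788, b=Δ2−h2·(2M2+M3)/6=3451/1788
seg 3: a=1, c=M3/2=-59/596, d=(M4−M3)/(6·2)=-257/3576, b=Δ3−h3·(2M3+M4)/6=1775/894
seg 4: a=4, c=M4/2=-79/149, d=(M5−M4)/(6·3)=79/1341, b=Δ4−h4·(2M4+M5)/6=325/447
t_q=31/4 → seg 4, τ=3/4; S=4+325/447·τ+-79/149·τ²+79/1341·τ³=40737/9536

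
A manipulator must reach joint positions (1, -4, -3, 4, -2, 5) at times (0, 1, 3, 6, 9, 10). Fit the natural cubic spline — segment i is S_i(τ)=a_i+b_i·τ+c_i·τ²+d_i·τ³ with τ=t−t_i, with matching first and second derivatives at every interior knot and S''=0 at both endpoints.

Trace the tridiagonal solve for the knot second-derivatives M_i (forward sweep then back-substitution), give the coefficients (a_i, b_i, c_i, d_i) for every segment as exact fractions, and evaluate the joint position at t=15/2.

  seg 0: a=1 b=-35/6 c=0 d=5/6
  seg 1: a=-4 b=-10/3 c=5/2 d=-7/24
  seg 2: a=-3 b=19/6 c=3/4 d=-37/108
  seg 3: a=4 b=-19/12 c=-7/3 d=79/108
  seg 4: a=-2 b=25/6 c=17/4 d=-17/12
S(15/2) = -37/32

Δ: Δ0=-5, Δ1=1/2, Δ2=7/3, Δ3=-2, Δ4=7
row 1: diag=6, rhs=33; c'=1/3, d'=11/2
row 2: denom=10−2·1/3=28/3; d'=(11−2·11/2)/(28/3)=0
row 3: denom=12−3·9/28=309/28; d'=(-26−3·0)/(309/28)=-728/309
row 4: denom=8−3·28/103=740/103; d'=(54−3·-728/309)/(740/103)=17/2
back: M4=17/2
back: M3=-728/309−28/103·17/2=-14/3
back: M2=0−9/28·-14/3=3/2
back: M1=11/2−1/3·3/2=5
M: M0=0, M1=5, M2=3/2, M3=-14/3, M4=17/2, M5=0
seg 0: a=1, c=M0/2=0, d=(M1−M0)/(6·1)=5/6, b=Δ0−h0·(2M0+M1)/6=-35/6
seg 1: a=-4, c=M1/2=5/2, d=(M2−M1)/(6·2)=-7/24, b=Δ1−h1·(2M1+M2)/6=-10/3
seg 2: a=-3, c=M2/2=3/4, d=(M3−M2)/(6·3)=-37/108, b=Δ2−h2·(2M2+M3)/6=19/6
seg 3: a=4, c=M3/2=-7/3, d=(M4−M3)/(6·3)=79/108, b=Δ3−h3·(2M3+M4)/6=-19/12
seg 4: a=-2, c=M4/2=17/4, d=(M5−M4)/(6·1)=-17/12, b=Δ4−h4·(2M4+M5)/6=25/6
t_q=15/2 → seg 3, τ=3/2; S=4+-19/12·τ+-7/3·τ²+79/108·τ³=-37/32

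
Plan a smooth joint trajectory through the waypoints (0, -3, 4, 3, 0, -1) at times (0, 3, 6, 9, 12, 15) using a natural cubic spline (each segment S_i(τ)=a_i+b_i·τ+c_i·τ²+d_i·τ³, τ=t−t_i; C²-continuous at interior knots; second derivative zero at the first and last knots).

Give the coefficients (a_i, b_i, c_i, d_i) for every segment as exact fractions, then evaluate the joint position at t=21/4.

Δ: Δ0=-1, Δ1=7/3, Δ2=-1/3, Δ3=-1, Δ4=-1/3
row 1: diag=12, rhs=20; c'=1/4, d'=5/3
row 2: denom=12−3·1/4=45/4; d'=(-16−3·5/3)/(45/4)=-28/15
row 3: denom=12−3·4/15=56/5; d'=(-4−3·-28/15)/(56/5)=1/7
row 4: denom=12−3·15/56=627/56; d'=(4−3·1/7)/(627/56)=200/627
back: M4=200/627
back: M3=1/7−15/56·200/627=12/209
back: M2=-28/15−4/15·12/209=-1180/627
back: M1=5/3−1/4·-1180/627=1340/627
M: M0=0, M1=1340/627, M2=-1180/627, M3=12/209, M4=200/627, M5=0
seg 0: a=0, c=M0/2=0, d=(M1−M0)/(6·3)=670/5643, b=Δ0−h0·(2M0+M1)/6=-1297/627
seg 1: a=-3, c=M1/2=670/627, d=(M2−M1)/(6·3)=-140/627, b=Δ1−h1·(2M1+M2)/6=713/627
seg 2: a=4, c=M2/2=-590/627, d=(M3−M2)/(6·3)=32/297, b=Δ2−h2·(2M2+M3)/6=953/627
seg 3: a=3, c=M3/2=6/209, d=(M4−M3)/(6·3)=82/5643, b=Δ3−h3·(2M3+M4)/6=-763/627
seg 4: a=0, c=M4/2=100/627, d=(M5−M4)/(6·3)=-100/5643, b=Δ4−h4·(2M4+M5)/6=-409/627
t_q=21/4 → seg 1, τ=9/4; S=-3+713/627·τ+670/627·τ²+-140/627·τ³=8109/3344

  seg 0: a=0 b=-1297/627 c=0 d=670/5643
  seg 1: a=-3 b=713/627 c=670/627 d=-140/627
  seg 2: a=4 b=953/627 c=-590/627 d=32/297
  seg 3: a=3 b=-763/627 c=6/209 d=82/5643
  seg 4: a=0 b=-409/627 c=100/627 d=-100/5643
S(21/4) = 8109/3344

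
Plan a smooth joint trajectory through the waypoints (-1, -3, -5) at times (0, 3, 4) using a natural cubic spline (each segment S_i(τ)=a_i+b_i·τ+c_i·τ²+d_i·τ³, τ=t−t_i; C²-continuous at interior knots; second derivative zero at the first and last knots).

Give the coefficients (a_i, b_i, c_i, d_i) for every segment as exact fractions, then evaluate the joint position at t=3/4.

Δ: Δ0=-2/3, Δ1=-2
row 1: diag=8, rhs=-8; c'=1/8, d'=-1
back: M1=-1
M: M0=0, M1=-1, M2=0
seg 0: a=-1, c=M0/2=0, d=(M1−M0)/(6·3)=-1/18, b=Δ0−h0·(2M0+M1)/6=-1/6
seg 1: a=-3, c=M1/2=-1/2, d=(M2−M1)/(6·1)=1/6, b=Δ1−h1·(2M1+M2)/6=-5/3
t_q=3/4 → seg 0, τ=3/4; S=-1+-1/6·τ+0·τ²+-1/18·τ³=-147/128

  seg 0: a=-1 b=-1/6 c=0 d=-1/18
  seg 1: a=-3 b=-5/3 c=-1/2 d=1/6
S(3/4) = -147/128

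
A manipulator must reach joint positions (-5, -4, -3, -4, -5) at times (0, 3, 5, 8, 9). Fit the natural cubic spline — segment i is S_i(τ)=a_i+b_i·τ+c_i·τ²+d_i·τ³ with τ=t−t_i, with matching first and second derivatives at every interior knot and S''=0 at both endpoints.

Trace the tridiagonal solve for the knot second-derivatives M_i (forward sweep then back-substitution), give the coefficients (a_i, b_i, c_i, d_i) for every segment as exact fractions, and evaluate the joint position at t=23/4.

Δ: Δ0=1/3, Δ1=1/2, Δ2=-1/3, Δ3=-1
row 1: diag=10, rhs=1; c'=1/5, d'=1/10
row 2: denom=10−2·1/5=48/5; d'=(-5−2·1/10)/(48/5)=-13/24
row 3: denom=8−3·5/16=113/16; d'=(-4−3·-13/24)/(113/16)=-38/113
back: M3=-38/113
back: M2=-13/24−5/16·-38/113=-148/339
back: M1=1/10−1/5·-148/339=127/678
M: M0=0, M1=127/678, M2=-148/339, M3=-38/113, M4=0
seg 0: a=-5, c=M0/2=0, d=(M1−M0)/(6·3)=127/12204, b=Δ0−h0·(2M0+M1)/6=325/1356
seg 1: a=-4, c=M1/2=127/1356, d=(M2−M1)/(6·2)=-47/904, b=Δ1−h1·(2M1+M2)/6=353/678
seg 2: a=-3, c=M2/2=-74/339, d=(M3−M2)/(6·3)=17/3051, b=Δ2−h2·(2M2+M3)/6=92/339
seg 3: a=-4, c=M3/2=-19/113, d=(M4−M3)/(6·1)=19/339, b=Δ3−h3·(2M3+M4)/6=-301/339
t_q=23/4 → seg 2, τ=3/4; S=-3+92/339·τ+-74/339·τ²+17/3051·τ³=-21095/7232

  seg 0: a=-5 b=325/1356 c=0 d=127/12204
  seg 1: a=-4 b=353/678 c=127/1356 d=-47/904
  seg 2: a=-3 b=92/339 c=-74/339 d=17/3051
  seg 3: a=-4 b=-301/339 c=-19/113 d=19/339
S(23/4) = -21095/7232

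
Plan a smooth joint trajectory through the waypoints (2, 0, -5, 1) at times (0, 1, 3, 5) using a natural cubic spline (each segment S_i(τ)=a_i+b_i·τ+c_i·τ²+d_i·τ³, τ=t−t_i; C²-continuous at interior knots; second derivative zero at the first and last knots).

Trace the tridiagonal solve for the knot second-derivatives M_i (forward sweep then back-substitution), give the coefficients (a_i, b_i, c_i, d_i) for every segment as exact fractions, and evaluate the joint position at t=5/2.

Δ: Δ0=-2, Δ1=-5/2, Δ2=3
row 1: diag=6, rhs=-3; c'=1/3, d'=-1/2
row 2: denom=8−2·1/3=22/3; d'=(33−2·-1/2)/(22/3)=51/11
back: M2=51/11
back: M1=-1/2−1/3·51/11=-45/22
M: M0=0, M1=-45/22, M2=51/11, M3=0
seg 0: a=2, c=M0/2=0, d=(M1−M0)/(6·1)=-15/44, b=Δ0−h0·(2M0+M1)/6=-73/44
seg 1: a=0, c=M1/2=-45/44, d=(M2−M1)/(6·2)=49/88, b=Δ1−h1·(2M1+M2)/6=-59/22
seg 2: a=-5, c=M2/2=51/22, d=(M3−M2)/(6·2)=-17/44, b=Δ2−h2·(2M2+M3)/6=-1/11
t_q=5/2 → seg 1, τ=3/2; S=0+-59/22·τ+-45/44·τ²+49/88·τ³=-3129/704

  seg 0: a=2 b=-73/44 c=0 d=-15/44
  seg 1: a=0 b=-59/22 c=-45/44 d=49/88
  seg 2: a=-5 b=-1/11 c=51/22 d=-17/44
S(5/2) = -3129/704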